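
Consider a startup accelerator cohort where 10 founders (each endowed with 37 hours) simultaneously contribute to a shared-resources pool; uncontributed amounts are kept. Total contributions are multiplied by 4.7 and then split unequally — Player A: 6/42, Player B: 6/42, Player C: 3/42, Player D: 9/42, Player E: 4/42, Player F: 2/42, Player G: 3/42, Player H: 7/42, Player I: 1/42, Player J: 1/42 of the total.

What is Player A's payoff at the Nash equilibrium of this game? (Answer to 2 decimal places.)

A player with share s gets back 4.7·s per unit contributed, so full contribution is dominant for anyone with s > 1/4.7 = 0.2128 and zero contribution is dominant for anyone below.
Player D alone (share 9/42) is above the threshold, contributing 37; the remaining 9 contribute 0. Total contributed: 37.
Player A keeps 37 and receives 4.7 × 37 × 6/42 = 24.84 from the shared-resources pool, for a payoff of 61.84.

61.84 hours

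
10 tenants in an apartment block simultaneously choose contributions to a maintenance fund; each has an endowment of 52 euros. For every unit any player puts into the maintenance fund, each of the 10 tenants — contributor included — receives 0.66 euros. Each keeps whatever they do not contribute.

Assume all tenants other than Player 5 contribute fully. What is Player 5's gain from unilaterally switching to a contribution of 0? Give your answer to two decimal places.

17.68 euros

Switching from a contribution of 52 to 0 lets Player 5 keep an extra 52 euros, but lowers the maintenance fund by 52, which costs Player 5 their own share of that drop: 0.66 × 52 = 34.32.
Net gain = 52 − 34.32 = 17.68. The private return per contributed unit (0.66) is below 1, so free-riding is indeed the best response regardless of what the others do.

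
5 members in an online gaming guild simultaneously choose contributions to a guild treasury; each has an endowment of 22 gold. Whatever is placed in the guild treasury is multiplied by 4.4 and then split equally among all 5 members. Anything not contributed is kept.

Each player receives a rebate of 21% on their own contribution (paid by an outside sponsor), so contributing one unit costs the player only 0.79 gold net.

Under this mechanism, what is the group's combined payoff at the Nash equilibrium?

507.10 gold

Under the mechanism each unit contributed yields (4.4/5) / 0.79 = 1.1139 back to its contributor per unit of net cost, which exceeds 1, making full contribution the dominant choice for everyone.
So the Nash equilibrium is full contribution by all 5; the group earns 5 × (22 × 0.21 + 4.4 × 22) = 507.10.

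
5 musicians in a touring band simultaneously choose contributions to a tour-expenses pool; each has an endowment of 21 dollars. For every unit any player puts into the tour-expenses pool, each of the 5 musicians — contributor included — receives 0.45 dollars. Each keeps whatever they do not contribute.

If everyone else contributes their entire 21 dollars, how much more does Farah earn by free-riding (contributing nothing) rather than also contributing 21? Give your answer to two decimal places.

11.55 dollars

Switching from a contribution of 21 to 0 lets Farah keep an extra 21 dollars, but lowers the tour-expenses pool by 21, which costs Farah their own share of that drop: 0.45 × 21 = 9.45.
Net gain = 21 − 9.45 = 11.55. The private return per contributed unit (0.45) is below 1, so free-riding is indeed the best response regardless of what the others do.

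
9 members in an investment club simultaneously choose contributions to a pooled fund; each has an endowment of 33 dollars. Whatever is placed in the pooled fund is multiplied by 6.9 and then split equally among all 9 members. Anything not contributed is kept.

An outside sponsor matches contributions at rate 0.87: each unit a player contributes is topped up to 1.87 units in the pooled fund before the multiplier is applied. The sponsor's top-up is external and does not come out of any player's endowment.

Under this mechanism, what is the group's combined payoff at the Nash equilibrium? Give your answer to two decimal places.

The effective private return per unit is now 6.9 × 1.87 / 9 = 1.4337 > 1, so every player's dominant strategy flips to full contribution.
So the Nash equilibrium is full contribution by all 9; the group earns 6.9 × 1.87 × 297 = 3832.19.

3832.19 dollars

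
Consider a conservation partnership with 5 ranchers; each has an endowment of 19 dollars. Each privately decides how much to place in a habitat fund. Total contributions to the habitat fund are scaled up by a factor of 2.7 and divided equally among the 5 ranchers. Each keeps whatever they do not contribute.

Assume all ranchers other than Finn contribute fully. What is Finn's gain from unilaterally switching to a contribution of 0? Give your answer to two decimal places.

Switching from a contribution of 19 to 0 lets Finn keep an extra 19 dollars, but lowers the habitat fund by 19, which costs Finn their own share of that drop: 2.7/5 × 19 = 10.26.
Net gain = 19 − 10.26 = 8.74. The private return per contributed unit (0.5400) is below 1, so free-riding is indeed the best response regardless of what the others do.

8.74 dollars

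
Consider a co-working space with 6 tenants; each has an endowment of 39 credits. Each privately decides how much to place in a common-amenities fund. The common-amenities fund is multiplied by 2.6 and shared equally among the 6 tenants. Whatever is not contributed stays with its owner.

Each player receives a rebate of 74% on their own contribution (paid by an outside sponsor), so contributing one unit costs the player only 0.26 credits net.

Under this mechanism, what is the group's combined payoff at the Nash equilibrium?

781.56 credits

With the mechanism, a contributed unit returns (2.6/6) / 0.26 = 1.6667 per unit of net cost to the contributor — now above 1 — so contributing fully is weakly dominant for every player.
At the Nash equilibrium everyone contributes 39. Group total payoff = 6 × (39 × 0.74 + 2.6 × 39) = 781.56.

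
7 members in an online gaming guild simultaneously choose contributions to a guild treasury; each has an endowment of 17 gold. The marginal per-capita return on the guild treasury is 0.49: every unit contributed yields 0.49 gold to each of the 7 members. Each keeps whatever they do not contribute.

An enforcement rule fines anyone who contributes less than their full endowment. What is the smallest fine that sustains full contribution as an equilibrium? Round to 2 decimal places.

Given the others contribute fully, the best deviation is to contribute 0 (any partial contribution still incurs the fine and gives up units whose private return 0.49 is below 1).
Deviating from 17 to 0 saves 17 gold but forfeits the deviator's share of the drop in the guild treasury: 0.49 × 17 = 8.33.
So the deviation gain is 17 − 8.33 = 8.67, and the fine must be at least 8.67 gold to wipe it out.

8.67 gold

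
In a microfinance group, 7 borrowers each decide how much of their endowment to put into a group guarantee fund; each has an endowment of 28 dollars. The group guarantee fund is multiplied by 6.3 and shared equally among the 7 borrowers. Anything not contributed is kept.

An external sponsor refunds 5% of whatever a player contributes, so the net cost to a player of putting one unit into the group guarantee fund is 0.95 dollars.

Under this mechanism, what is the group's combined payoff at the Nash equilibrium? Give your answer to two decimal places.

Even with the mechanism, each unit contributed returns only (6.3/7) / 0.95 = 0.9474 per unit of net cost, so contributing nothing is still dominant.
Everyone keeps their endowment and the group total is 7 × 28 = 196.

196.00 dollars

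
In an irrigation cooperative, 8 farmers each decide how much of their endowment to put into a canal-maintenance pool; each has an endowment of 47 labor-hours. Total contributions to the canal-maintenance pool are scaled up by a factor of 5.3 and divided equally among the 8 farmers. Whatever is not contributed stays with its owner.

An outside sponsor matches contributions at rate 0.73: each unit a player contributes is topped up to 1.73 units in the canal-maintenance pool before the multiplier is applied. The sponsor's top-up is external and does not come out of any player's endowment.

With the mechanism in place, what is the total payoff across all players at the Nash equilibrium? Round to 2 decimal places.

The effective private return per unit is now 5.3 × 1.73 / 8 = 1.1461 > 1, so every player's dominant strategy flips to full contribution.
So the Nash equilibrium is full contribution by all 8; the group earns 5.3 × 1.73 × 376 = 3447.54.

3447.54 labor-hours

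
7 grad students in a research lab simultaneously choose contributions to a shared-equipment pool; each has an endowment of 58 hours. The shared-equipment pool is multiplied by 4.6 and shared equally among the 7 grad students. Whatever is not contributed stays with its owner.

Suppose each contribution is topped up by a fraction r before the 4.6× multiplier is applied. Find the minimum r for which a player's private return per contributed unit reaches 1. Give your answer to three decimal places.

With matching at rate r, one contributed unit becomes (1 + r) in the shared-equipment pool and returns 4.6 × (1 + r) / 7 to the contributor.
Setting this equal to 1: 1 + r = 7/4.6 = 1.5217.
So the minimum matching rate is r = 1.5217 − 1 = 0.522.

0.522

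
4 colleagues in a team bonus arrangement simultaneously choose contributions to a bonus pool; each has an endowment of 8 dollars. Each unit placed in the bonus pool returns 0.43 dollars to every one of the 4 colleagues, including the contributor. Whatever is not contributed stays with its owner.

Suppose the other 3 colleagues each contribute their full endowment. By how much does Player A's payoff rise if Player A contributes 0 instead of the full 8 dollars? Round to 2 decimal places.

Switching from a contribution of 8 to 0 lets Player A keep an extra 8 dollars, but lowers the bonus pool by 8, which costs Player A their own share of that drop: 0.43 × 8 = 3.44.
Net gain = 8 − 3.44 = 4.56. The private return per contributed unit (0.43) is below 1, so free-riding is indeed the best response regardless of what the others do.

4.56 dollars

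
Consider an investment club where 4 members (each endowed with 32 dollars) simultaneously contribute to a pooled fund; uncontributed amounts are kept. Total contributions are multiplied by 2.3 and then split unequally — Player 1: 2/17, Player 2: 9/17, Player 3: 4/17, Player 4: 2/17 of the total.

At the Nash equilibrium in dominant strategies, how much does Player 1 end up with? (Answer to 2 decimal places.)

40.66 dollars

A player with share s gets back 2.3·s per unit contributed, so full contribution is dominant for anyone with s > 1/2.3 = 0.4348 and zero contribution is dominant for anyone below.
The only share above 0.4348 is Player 2's 9/17, contributing 32; the remaining 3 contribute 0. Total contributed: 32.
Player 1 keeps 32 and receives 2.3 × 32 × 2/17 = 8.66 from the pooled fund, for a payoff of 40.66.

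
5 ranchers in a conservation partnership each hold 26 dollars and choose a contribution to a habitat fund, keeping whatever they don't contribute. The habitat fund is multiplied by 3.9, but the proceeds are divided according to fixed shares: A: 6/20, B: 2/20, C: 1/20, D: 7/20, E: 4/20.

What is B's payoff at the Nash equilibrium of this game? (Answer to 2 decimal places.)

46.28 dollars

Player j's private return per contributed unit is 3.9 × (j's share). Contributing is weakly dominant for j when that share is at least 1/3.9 = 0.2564, and contributing 0 is dominant otherwise.
A and D are above the threshold, contributing 26 each; the remaining 3 contribute 0. Total contributed: 52.
B keeps 26 and receives 3.9 × 52 × 2/20 = 20.28 from the habitat fund, for a payoff of 46.28.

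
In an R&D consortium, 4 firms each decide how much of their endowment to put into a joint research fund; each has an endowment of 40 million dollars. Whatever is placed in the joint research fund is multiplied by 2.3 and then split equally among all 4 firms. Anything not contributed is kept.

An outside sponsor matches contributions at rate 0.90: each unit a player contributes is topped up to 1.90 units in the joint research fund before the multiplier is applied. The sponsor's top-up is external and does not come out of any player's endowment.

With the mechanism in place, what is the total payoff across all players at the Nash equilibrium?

The effective private return per unit is now 2.3 × 1.90 / 4 = 1.0925 > 1, so every player's dominant strategy flips to full contribution.
At the Nash equilibrium everyone contributes 40. Group total payoff = 2.3 × 1.90 × 160 = 699.20.

699.20 million dollars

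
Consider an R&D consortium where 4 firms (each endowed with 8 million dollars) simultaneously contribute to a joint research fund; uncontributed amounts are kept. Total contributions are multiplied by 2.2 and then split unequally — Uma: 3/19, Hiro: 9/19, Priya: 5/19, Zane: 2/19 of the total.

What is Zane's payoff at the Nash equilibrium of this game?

9.85 million dollars

Each unit j contributes comes back to j as 2.2 × (j's share), so j prefers to contribute only if that share exceeds 1/2.2 = 0.4545; otherwise keeping the unit dominates.
Only Hiro (9/19) clears that bar, contributing 8; the remaining 3 contribute 0. Total contributed: 8.
Zane keeps 8 and receives 2.2 × 8 × 2/19 = 1.85 from the joint research fund, for a payoff of 9.85.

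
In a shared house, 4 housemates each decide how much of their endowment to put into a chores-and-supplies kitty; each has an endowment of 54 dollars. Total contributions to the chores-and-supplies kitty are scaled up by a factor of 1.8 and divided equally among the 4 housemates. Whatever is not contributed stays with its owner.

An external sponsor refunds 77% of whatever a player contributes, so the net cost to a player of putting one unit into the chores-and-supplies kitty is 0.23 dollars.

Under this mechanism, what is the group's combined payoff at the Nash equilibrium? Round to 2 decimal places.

555.12 dollars

Under the mechanism each unit contributed yields (1.8/4) / 0.23 = 1.9565 back to its contributor per unit of net cost, which exceeds 1, making full contribution the dominant choice for everyone.
So the Nash equilibrium is full contribution by all 4; the group earns 4 × (54 × 0.77 + 1.8 × 54) = 555.12.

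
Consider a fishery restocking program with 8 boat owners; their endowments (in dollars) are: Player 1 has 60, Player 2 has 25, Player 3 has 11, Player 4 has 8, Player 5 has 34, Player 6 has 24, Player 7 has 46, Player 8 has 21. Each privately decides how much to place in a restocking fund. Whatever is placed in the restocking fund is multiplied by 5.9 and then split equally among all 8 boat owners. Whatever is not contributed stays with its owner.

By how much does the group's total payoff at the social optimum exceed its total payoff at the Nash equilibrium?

The private return per contributed unit is 5.9/8 = 0.7375 < 1 for every player regardless of endowment, so the Nash equilibrium is zero contribution and the group total is Σ E_j = 60 + 25 + 11 + 8 + 34 + 24 + 46 + 21 = 229.
Each contributed unit returns 5.900 to the group, so the social optimum is full contribution by everyone: group total = 5.900 × 229 = 1351.10.
Efficiency loss = (5.900 − 1) × 229 = 1122.10.

1122.10 dollars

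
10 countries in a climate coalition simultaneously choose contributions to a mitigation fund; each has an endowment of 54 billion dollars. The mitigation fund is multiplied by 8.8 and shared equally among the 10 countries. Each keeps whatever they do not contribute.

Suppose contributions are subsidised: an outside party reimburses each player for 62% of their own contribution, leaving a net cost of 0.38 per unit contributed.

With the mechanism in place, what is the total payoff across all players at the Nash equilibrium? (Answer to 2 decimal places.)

5086.80 billion dollars

With the mechanism, a contributed unit returns (8.8/10) / 0.38 = 2.3158 per unit of net cost to the contributor — now above 1 — so contributing fully is weakly dominant for every player.
At the Nash equilibrium everyone contributes 54. Group total payoff = 10 × (54 × 0.62 + 8.8 × 54) = 5086.80.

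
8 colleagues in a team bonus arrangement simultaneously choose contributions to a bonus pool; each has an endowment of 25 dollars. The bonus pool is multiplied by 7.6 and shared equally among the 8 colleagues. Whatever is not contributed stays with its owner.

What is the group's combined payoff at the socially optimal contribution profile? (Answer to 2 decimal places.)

1520.00 dollars

Each contributed unit returns 7.600 to the group as a whole (0.9500 to each of 8 players), which exceeds 1, so the social optimum is full contribution: group total = 7.600 × 200 = 1520.00.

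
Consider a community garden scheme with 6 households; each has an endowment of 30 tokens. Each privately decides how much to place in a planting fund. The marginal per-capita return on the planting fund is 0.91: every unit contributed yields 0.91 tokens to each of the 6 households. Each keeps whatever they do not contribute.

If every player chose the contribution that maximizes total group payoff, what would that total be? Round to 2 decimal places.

Each contributed unit returns 5.460 to the group as a whole (0.91 to each of 6 players), which exceeds 1, so the social optimum is full contribution: group total = 5.460 × 180 = 982.80.

982.80 tokens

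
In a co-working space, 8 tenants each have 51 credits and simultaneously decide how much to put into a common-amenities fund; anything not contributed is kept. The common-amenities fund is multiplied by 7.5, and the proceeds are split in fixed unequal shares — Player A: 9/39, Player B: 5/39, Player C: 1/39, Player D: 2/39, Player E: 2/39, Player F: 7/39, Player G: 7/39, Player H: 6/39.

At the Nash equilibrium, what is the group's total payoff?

1734.00 credits

Each unit j contributes comes back to j as 7.5 × (j's share), so j prefers to contribute only if that share exceeds 1/7.5 = 0.1333; otherwise keeping the unit dominates.
The shares above 0.1333 belong to Player A, Player F, Player G and Player H, contributing 51 each; the remaining 4 contribute 0. Total contributed: 204.
The common-amenities fund pays out 7.5 × 204 = 1530.00 in total (split across the unequal shares, but the aggregate is all that matters for the group sum).
The 4 free-riders keep 51 each, adding 204. Group total = 204 + 1530.00 = 1734.00.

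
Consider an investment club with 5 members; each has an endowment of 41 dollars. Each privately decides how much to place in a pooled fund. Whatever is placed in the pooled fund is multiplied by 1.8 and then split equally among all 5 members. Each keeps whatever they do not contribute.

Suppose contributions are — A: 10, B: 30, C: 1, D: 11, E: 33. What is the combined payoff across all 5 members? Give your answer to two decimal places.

Total contributed: 10 + 30 + 1 + 11 + 33 = 85; total kept: 5 × 41 − 85 = 120.
The pooled fund pays out 1.8 × 85 = 153.00 in aggregate.
Group total = 120 + 153.00 = 273.00.

273.00 dollars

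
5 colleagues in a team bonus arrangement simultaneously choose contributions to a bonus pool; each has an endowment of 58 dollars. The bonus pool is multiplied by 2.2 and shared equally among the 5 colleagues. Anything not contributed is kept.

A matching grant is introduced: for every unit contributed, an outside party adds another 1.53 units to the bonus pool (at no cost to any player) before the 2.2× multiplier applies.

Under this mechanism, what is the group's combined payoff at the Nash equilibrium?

The effective private return per unit is now 2.2 × 2.53 / 5 = 1.1132 > 1, so every player's dominant strategy flips to full contribution.
At the Nash equilibrium everyone contributes 58. Group total payoff = 2.2 × 2.53 × 290 = 1614.14.

1614.14 dollars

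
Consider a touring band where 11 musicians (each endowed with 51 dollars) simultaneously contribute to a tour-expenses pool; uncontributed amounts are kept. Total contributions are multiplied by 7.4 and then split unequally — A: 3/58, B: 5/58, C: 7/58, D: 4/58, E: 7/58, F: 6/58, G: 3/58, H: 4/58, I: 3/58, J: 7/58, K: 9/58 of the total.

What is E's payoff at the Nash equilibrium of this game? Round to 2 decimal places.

96.55 dollars

Each unit j contributes comes back to j as 7.4 × (j's share), so j prefers to contribute only if that share exceeds 1/7.4 = 0.1351; otherwise keeping the unit dominates.
The only share above 0.1351 is K's 9/58, contributing 51; the remaining 10 contribute 0. Total contributed: 51.
E keeps 51 and receives 7.4 × 51 × 7/58 = 45.55 from the tour-expenses pool, for a payoff of 96.55.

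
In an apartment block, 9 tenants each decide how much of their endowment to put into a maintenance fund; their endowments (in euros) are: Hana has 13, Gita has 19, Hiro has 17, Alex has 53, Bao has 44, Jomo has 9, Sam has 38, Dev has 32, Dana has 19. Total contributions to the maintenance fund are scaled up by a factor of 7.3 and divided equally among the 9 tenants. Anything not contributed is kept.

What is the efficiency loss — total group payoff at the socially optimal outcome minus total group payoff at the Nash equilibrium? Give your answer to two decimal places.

1537.20 euros

The private return per contributed unit is 7.3/9 = 0.8111 < 1 for every player regardless of endowment, so the Nash equilibrium is zero contribution and the group total is Σ E_j = 13 + 19 + 17 + 53 + 44 + 9 + 38 + 32 + 19 = 244.
Each contributed unit returns 7.300 to the group, so the social optimum is full contribution by everyone: group total = 7.300 × 244 = 1781.20.
Efficiency loss = (7.300 − 1) × 244 = 1537.20.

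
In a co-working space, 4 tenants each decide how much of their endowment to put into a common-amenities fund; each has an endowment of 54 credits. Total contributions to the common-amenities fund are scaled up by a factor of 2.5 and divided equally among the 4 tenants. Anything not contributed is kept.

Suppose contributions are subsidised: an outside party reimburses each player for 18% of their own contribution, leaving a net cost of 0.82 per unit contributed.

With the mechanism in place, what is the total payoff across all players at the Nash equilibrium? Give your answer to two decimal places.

216.00 credits

Even with the mechanism, each unit contributed returns only (2.5/4) / 0.82 = 0.7622 per unit of net cost, so contributing nothing is still dominant.
At the Nash equilibrium no one contributes; group total payoff = 4 × 54 = 216.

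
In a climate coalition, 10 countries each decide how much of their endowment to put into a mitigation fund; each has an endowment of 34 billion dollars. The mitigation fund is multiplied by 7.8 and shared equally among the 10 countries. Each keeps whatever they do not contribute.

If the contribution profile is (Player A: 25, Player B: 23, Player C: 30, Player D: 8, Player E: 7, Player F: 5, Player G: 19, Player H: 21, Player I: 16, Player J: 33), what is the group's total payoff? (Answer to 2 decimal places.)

Total contributed: 25 + 23 + 30 + 8 + 7 + 5 + 19 + 21 + 16 + 33 = 187; total kept: 10 × 34 − 187 = 153.
The mitigation fund pays out 7.8 × 187 = 1458.60 in aggregate.
Group total = 153 + 1458.60 = 1611.60.

1611.60 billion dollars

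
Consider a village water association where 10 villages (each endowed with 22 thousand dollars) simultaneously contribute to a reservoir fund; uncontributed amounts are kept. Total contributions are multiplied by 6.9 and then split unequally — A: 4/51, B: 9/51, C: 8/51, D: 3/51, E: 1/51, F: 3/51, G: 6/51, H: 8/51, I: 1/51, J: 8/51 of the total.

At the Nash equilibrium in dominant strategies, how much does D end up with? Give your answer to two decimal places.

A player with share s gets back 6.9·s per unit contributed, so full contribution is dominant for anyone with s > 1/6.9 = 0.1449 and zero contribution is dominant for anyone below.
B, C, H and J are above the threshold, contributing 22 each; the remaining 6 contribute 0. Total contributed: 88.
D keeps 22 and receives 6.9 × 88 × 3/51 = 35.72 from the reservoir fund, for a payoff of 57.72.

57.72 thousand dollars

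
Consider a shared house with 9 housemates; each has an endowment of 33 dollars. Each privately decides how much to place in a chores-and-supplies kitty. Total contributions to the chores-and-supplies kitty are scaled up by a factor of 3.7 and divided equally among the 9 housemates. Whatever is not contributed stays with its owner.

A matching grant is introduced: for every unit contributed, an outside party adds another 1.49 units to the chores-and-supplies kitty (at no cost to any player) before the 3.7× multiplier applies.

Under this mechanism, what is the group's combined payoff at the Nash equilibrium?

2736.26 dollars

With the mechanism, a contributed unit returns 3.7 × 2.49 / 9 = 1.0237 per unit of net cost to the contributor — now above 1 — so contributing fully is weakly dominant for every player.
So the Nash equilibrium is full contribution by all 9; the group earns 3.7 × 2.49 × 297 = 2736.26.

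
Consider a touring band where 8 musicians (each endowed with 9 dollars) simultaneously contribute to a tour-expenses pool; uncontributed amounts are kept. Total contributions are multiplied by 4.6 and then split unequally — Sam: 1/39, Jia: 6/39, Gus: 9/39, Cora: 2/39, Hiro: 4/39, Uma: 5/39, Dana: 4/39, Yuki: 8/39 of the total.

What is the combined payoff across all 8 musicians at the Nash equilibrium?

Each unit j contributes comes back to j as 4.6 × (j's share), so j prefers to contribute only if that share exceeds 1/4.6 = 0.2174; otherwise keeping the unit dominates.
The only share above 0.2174 is Gus's 9/39, contributing 9; the remaining 7 contribute 0. Total contributed: 9.
The tour-expenses pool pays out 4.6 × 9 = 41.40 in total (split across the unequal shares, but the aggregate is all that matters for the group sum).
The 7 free-riders keep 9 each, adding 63. Group total = 63 + 41.40 = 104.40.

104.40 dollars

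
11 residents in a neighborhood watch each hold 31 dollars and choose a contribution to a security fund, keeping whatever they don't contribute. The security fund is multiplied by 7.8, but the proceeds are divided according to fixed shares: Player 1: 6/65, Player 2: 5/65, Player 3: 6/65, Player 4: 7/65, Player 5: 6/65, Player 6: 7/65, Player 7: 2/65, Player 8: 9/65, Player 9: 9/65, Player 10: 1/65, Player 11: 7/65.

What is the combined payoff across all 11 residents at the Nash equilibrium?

762.60 dollars

Player j's private return per contributed unit is 7.8 × (j's share). Contributing is weakly dominant for j when that share is at least 1/7.8 = 0.1282, and contributing 0 is dominant otherwise.
The shares above 0.1282 belong to Player 8 and Player 9, contributing 31 each; the remaining 9 contribute 0. Total contributed: 62.
The security fund pays out 7.8 × 62 = 483.60 in total (split across the unequal shares, but the aggregate is all that matters for the group sum).
The 9 free-riders keep 31 each, adding 279. Group total = 279 + 483.60 = 762.60.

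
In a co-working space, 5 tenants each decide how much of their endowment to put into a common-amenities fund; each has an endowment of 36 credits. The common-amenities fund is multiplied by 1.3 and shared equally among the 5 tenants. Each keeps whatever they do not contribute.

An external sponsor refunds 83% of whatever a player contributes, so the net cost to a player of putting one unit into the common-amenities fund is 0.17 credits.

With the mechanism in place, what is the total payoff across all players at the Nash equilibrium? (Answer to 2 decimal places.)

383.40 credits

The effective private return per unit is now (1.3/5) / 0.17 = 1.5294 > 1, so every player's dominant strategy flips to full contribution.
At the Nash equilibrium everyone contributes 36. Group total payoff = 5 × (36 × 0.83 + 1.3 × 36) = 383.40.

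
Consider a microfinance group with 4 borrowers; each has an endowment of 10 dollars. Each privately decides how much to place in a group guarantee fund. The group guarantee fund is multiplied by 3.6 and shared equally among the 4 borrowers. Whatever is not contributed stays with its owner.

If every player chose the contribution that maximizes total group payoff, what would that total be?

144.00 dollars

Each contributed unit returns 3.600 to the group as a whole (0.9000 to each of 4 players), which exceeds 1, so the social optimum is full contribution: group total = 3.600 × 40 = 144.00.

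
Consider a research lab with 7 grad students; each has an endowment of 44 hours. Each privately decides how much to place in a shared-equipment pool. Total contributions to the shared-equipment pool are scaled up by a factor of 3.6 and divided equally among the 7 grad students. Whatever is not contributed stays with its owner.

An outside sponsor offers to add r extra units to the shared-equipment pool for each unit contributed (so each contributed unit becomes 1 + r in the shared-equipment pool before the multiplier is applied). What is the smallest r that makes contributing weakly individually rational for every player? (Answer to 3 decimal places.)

0.944

With matching at rate r, one contributed unit becomes (1 + r) in the shared-equipment pool and returns 3.6 × (1 + r) / 7 to the contributor.
Setting this equal to 1: 1 + r = 7/3.6 = 1.9444.
So the minimum matching rate is r = 1.9444 − 1 = 0.944.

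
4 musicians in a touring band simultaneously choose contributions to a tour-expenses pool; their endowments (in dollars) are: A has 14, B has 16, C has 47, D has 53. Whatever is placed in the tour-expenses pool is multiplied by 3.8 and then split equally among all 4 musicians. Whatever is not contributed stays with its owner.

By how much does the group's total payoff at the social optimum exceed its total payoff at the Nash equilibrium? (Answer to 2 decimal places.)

364.00 dollars

The private return per contributed unit is 3.8/4 = 0.9500 < 1 for every player regardless of endowment, so the Nash equilibrium is zero contribution and the group total is Σ E_j = 14 + 16 + 47 + 53 = 130.
Each contributed unit returns 3.800 to the group, so the social optimum is full contribution by everyone: group total = 3.800 × 130 = 494.00.
Efficiency loss = (3.800 − 1) × 130 = 364.00.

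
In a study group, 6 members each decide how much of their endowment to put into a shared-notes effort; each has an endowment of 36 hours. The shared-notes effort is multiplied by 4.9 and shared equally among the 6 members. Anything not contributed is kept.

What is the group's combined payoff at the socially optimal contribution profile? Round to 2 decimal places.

Each contributed unit returns 4.900 to the group as a whole (0.8167 to each of 6 players), which exceeds 1, so the social optimum is full contribution: group total = 4.900 × 216 = 1058.40.

1058.40 hours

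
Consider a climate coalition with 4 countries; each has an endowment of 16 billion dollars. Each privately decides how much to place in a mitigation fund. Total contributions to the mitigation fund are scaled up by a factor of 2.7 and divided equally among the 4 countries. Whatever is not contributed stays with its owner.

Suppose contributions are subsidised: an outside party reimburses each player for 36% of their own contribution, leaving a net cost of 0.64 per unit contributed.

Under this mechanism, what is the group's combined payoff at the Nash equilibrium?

The effective private return per unit is now (2.7/4) / 0.64 = 1.0547 > 1, so every player's dominant strategy flips to full contribution.
At the Nash equilibrium everyone contributes 16. Group total payoff = 4 × (16 × 0.36 + 2.7 × 16) = 195.84.

195.84 billion dollars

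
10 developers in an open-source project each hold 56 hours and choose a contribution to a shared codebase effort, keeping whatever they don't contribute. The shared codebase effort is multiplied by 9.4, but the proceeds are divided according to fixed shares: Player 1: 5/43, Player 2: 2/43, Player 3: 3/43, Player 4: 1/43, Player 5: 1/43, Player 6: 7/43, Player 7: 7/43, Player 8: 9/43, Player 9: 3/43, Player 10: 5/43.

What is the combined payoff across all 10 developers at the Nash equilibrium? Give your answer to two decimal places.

2912.00 hours

Each unit j contributes comes back to j as 9.4 × (j's share), so j prefers to contribute only if that share exceeds 1/9.4 = 0.1064; otherwise keeping the unit dominates.
Player 1, Player 6, Player 7, Player 8 and Player 10 are above the threshold, contributing 56 each; the remaining 5 contribute 0. Total contributed: 280.
The shared codebase effort pays out 9.4 × 280 = 2632.00 in total (split across the unequal shares, but the aggregate is all that matters for the group sum).
The 5 free-riders keep 56 each, adding 280. Group total = 280 + 2632.00 = 2912.00.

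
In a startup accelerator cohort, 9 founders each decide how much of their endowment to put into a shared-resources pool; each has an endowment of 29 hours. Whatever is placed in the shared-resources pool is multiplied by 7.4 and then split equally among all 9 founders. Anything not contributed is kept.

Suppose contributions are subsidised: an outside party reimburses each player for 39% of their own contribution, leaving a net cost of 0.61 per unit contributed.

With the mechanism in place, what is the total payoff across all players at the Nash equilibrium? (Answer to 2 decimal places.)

With the mechanism, a contributed unit returns (7.4/9) / 0.61 = 1.3479 per unit of net cost to the contributor — now above 1 — so contributing fully is weakly dominant for every player.
So the Nash equilibrium is full contribution by all 9; the group earns 9 × (29 × 0.39 + 7.4 × 29) = 2033.19.

2033.19 hours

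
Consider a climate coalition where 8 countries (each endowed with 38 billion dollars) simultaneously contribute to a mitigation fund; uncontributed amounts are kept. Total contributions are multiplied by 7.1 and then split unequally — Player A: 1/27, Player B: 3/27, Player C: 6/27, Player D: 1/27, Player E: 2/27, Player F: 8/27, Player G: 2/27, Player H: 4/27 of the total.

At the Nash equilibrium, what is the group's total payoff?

999.40 billion dollars

Each unit j contributes comes back to j as 7.1 × (j's share), so j prefers to contribute only if that share exceeds 1/7.1 = 0.1408; otherwise keeping the unit dominates.
Player C, Player F and Player H are above the threshold, contributing 38 each; the remaining 5 contribute 0. Total contributed: 114.
The mitigation fund pays out 7.1 × 114 = 809.40 in total (split across the unequal shares, but the aggregate is all that matters for the group sum).
The 5 free-riders keep 38 each, adding 190. Group total = 190 + 809.40 = 999.40.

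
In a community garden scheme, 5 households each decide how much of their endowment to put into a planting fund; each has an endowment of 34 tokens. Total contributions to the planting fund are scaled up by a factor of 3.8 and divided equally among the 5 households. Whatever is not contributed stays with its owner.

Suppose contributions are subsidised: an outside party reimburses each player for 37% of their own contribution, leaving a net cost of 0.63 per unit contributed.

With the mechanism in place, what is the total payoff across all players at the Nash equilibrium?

708.90 tokens

The effective private return per unit is now (3.8/5) / 0.63 = 1.2063 > 1, so every player's dominant strategy flips to full contribution.
At the Nash equilibrium everyone contributes 34. Group total payoff = 5 × (34 × 0.37 + 3.8 × 34) = 708.90.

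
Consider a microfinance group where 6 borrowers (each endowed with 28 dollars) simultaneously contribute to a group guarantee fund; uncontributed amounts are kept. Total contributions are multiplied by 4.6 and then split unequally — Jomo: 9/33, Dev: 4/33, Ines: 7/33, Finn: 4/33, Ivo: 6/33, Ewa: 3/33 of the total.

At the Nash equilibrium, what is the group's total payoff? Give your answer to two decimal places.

268.80 dollars

Each unit j contributes comes back to j as 4.6 × (j's share), so j prefers to contribute only if that share exceeds 1/4.6 = 0.2174; otherwise keeping the unit dominates.
Jomo alone (share 9/33) is above the threshold, contributing 28; the remaining 5 contribute 0. Total contributed: 28.
The group guarantee fund pays out 4.6 × 28 = 128.80 in total (split across the unequal shares, but the aggregate is all that matters for the group sum).
The 5 free-riders keep 28 each, adding 140. Group total = 140 + 128.80 = 268.80.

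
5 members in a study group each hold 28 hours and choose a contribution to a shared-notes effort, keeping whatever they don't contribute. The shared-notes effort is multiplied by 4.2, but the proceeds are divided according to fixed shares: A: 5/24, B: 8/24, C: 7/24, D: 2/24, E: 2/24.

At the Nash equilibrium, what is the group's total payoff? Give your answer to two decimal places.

319.20 hours

Each unit j contributes comes back to j as 4.2 × (j's share), so j prefers to contribute only if that share exceeds 1/4.2 = 0.2381; otherwise keeping the unit dominates.
B and C are above the threshold, contributing 28 each; the remaining 3 contribute 0. Total contributed: 56.
The shared-notes effort pays out 4.2 × 56 = 235.20 in total (split across the unequal shares, but the aggregate is all that matters for the group sum).
The 3 free-riders keep 28 each, adding 84. Group total = 84 + 235.20 = 319.20.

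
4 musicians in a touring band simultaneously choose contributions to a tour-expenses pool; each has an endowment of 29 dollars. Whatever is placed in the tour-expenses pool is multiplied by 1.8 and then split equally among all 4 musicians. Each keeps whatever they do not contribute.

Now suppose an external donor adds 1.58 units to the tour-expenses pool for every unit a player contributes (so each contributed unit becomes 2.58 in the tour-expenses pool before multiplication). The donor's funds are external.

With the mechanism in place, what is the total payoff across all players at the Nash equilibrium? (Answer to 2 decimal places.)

With the mechanism, a contributed unit returns 1.8 × 2.58 / 4 = 1.1610 per unit of net cost to the contributor — now above 1 — so contributing fully is weakly dominant for every player.
At the Nash equilibrium everyone contributes 29. Group total payoff = 1.8 × 2.58 × 116 = 538.70.

538.70 dollars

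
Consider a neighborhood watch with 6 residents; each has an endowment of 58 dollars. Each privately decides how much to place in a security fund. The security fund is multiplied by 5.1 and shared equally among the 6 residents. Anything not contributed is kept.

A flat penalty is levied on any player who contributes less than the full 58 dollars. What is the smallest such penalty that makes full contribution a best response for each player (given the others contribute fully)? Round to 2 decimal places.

Given the others contribute fully, the best deviation is to contribute 0 (any partial contribution still incurs the fine and gives up units whose private return 0.8500 is below 1).
Deviating from 58 to 0 saves 58 dollars but forfeits the deviator's share of the drop in the security fund: 5.1/6 × 58 = 49.30.
So the deviation gain is 58 − 49.30 = 8.70, and the fine must be at least 8.70 dollars to wipe it out.

8.70 dollars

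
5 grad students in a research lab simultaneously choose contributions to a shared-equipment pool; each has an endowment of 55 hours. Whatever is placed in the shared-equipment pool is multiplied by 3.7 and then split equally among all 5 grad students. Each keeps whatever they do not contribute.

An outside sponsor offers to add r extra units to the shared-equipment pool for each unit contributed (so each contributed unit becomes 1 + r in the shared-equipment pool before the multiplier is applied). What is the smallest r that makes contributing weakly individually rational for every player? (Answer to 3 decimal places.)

0.351

With matching at rate r, one contributed unit becomes (1 + r) in the shared-equipment pool and returns 3.7 × (1 + r) / 5 to the contributor.
Setting this equal to 1: 1 + r = 5/3.7 = 1.3514.
So the minimum matching rate is r = 1.3514 − 1 = 0.351.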